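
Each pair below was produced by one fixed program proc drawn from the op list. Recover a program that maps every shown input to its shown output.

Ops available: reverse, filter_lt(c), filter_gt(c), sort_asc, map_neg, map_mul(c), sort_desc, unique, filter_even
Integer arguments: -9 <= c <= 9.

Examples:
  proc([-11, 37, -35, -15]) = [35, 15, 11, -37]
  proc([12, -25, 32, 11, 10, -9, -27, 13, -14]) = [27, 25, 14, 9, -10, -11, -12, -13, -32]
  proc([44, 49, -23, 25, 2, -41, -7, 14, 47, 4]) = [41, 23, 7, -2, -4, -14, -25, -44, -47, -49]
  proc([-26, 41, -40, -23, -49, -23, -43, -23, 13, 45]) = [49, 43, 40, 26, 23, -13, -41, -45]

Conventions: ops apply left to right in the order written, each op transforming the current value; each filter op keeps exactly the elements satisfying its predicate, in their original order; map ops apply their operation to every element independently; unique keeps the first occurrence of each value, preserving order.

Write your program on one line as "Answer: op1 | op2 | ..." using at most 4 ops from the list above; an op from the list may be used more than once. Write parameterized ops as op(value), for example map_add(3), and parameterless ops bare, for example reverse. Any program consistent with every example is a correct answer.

unique | map_neg | sort_desc

Check, running the answer program on each example:
  [-11, 37, -35, -15] -> [-11, 37, -35, -15] -> [11, -37, 35, 15] -> [35, 15, 11, -37]
  [12, -25, 32, 11, 10, -9, -27, 13, -14] -> [12, -25, 32, 11, 10, -9, -27, 13, -14] -> [-12, 25, -32, -11, -10, 9, 27, -13, 14] -> [27, 25, 14, 9, -10, -11, -12, -13, -32]
  [44, 49, -23, 25, 2, -41, -7, 14, 47, 4] -> [44, 49, -23, 25, 2, -41, -7, 14, 47, 4] -> [-44, -49, 23, -25, -2, 41, 7, -14, -47, -4] -> [41, 23, 7, -2, -4, -14, -25, -44, -47, -49]
  [-26, 41, -40, -23, -49, -23, -43, -23, 13, 45] -> [-26, 41, -40, -23, -49, -43, 13, 45] -> [26, -41, 40, 23, 49, 43, -13, -45] -> [49, 43, 40, 26, 23, -13, -41, -45]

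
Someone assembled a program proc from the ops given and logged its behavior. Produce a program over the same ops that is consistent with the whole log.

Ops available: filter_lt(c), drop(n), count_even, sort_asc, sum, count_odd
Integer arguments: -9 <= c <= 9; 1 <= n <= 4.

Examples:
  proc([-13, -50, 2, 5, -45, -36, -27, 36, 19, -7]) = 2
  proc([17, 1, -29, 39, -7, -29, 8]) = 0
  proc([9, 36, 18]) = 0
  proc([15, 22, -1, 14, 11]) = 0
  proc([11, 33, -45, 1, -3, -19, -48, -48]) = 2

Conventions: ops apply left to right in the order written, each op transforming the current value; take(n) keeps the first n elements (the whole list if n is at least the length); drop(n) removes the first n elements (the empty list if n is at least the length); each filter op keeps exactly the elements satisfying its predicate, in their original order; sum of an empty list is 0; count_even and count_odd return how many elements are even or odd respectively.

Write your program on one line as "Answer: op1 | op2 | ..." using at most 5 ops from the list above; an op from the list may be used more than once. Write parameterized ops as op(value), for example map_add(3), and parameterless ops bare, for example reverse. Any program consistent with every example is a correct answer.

filter_lt(4) | filter_lt(0) | filter_lt(-4) | count_even

Check, running the answer program on each example:
  [-13, -50, 2, 5, -45, -36, -27, 36, 19, -7] -> [-13, -50, 2, -45, -36, -27, -7] -> [-13, -50, -45, -36, -27, -7] -> [-13, -50, -45, -36, -27, -7] -> 2
  [17, 1, -29, 39, -7, -29, 8] -> [1, -29, -7, -29] -> [-29, -7, -29] -> [-29, -7, -29] -> 0
  [9, 36, 18] -> [] -> [] -> [] -> 0
  [15, 22, -1, 14, 11] -> [-1] -> [-1] -> [] -> 0
  [11, 33, -45, 1, -3, -19, -48, -48] -> [-45, 1, -3, -19, -48, -48] -> [-45, -3, -19, -48, -48] -> [-45, -19, -48, -48] -> 2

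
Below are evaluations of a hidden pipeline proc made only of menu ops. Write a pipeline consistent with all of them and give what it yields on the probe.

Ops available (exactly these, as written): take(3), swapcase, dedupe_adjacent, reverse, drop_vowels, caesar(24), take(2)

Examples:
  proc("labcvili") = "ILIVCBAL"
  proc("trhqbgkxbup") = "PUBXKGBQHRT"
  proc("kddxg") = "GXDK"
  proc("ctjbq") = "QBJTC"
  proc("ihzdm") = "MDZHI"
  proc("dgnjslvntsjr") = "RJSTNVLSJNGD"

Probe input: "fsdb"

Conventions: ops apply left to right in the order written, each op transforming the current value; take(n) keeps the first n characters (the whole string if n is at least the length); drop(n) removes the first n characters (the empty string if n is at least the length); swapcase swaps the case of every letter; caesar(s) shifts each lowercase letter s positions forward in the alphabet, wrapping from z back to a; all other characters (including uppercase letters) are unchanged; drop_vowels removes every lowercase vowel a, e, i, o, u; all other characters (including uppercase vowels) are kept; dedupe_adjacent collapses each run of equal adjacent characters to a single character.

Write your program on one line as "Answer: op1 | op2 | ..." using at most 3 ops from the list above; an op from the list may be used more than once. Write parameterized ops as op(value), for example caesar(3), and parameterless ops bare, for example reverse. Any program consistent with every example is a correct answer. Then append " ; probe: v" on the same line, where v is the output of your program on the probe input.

reverse | dedupe_adjacent | swapcase ; probe: "BDSF"

Check, running the answer program on each example:
  "labcvili" -> "ilivcbal" -> "ilivcbal" -> "ILIVCBAL"
  "trhqbgkxbup" -> "pubxkgbqhrt" -> "pubxkgbqhrt" -> "PUBXKGBQHRT"
  "kddxg" -> "gxddk" -> "gxdk" -> "GXDK"
  "ctjbq" -> "qbjtc" -> "qbjtc" -> "QBJTC"
  "ihzdm" -> "mdzhi" -> "mdzhi" -> "MDZHI"
  "dgnjslvntsjr" -> "rjstnvlsjngd" -> "rjstnvlsjngd" -> "RJSTNVLSJNGD"
  probe: "fsdb" -> "bdsf" -> "bdsf" -> "BDSF"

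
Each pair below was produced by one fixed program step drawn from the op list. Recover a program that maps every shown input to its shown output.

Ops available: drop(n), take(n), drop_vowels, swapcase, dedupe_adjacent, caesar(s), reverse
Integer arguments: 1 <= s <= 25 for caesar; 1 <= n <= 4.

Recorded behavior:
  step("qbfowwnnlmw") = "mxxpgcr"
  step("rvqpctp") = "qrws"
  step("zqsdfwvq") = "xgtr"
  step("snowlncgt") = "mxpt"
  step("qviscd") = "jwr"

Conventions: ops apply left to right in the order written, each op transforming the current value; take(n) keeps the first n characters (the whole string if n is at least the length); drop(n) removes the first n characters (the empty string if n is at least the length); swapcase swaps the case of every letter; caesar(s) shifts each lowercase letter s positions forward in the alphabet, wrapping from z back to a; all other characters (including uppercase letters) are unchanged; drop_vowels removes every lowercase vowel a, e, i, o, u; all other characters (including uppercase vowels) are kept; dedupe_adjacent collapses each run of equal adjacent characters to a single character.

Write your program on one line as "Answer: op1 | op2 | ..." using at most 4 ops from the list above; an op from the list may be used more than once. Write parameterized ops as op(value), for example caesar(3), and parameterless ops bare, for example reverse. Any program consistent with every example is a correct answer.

caesar(1) | drop_vowels | reverse | drop(2)

Check, running the answer program on each example:
  "qbfowwnnlmw" -> "rcgpxxoomnx" -> "rcgpxxmnx" -> "xnmxxpgcr" -> "mxxpgcr"
  "rvqpctp" -> "swrqduq" -> "swrqdq" -> "qdqrws" -> "qrws"
  "zqsdfwvq" -> "artegxwr" -> "rtgxwr" -> "rwxgtr" -> "xgtr"
  "snowlncgt" -> "topxmodhu" -> "tpxmdh" -> "hdmxpt" -> "mxpt"
  "qviscd" -> "rwjtde" -> "rwjtd" -> "dtjwr" -> "jwr"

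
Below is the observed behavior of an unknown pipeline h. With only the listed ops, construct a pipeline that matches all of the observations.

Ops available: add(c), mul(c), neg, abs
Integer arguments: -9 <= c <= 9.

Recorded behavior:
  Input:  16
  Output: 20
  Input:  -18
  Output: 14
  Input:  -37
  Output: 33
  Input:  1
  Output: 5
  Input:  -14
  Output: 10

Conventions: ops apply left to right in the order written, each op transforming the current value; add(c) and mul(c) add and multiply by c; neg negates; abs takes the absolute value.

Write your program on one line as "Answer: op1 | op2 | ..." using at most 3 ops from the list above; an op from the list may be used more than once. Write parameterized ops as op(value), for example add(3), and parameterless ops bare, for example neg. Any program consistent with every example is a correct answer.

mul(-1) | add(-4) | abs

Check, running the answer program on each example:
  16 -> -16 -> -20 -> 20
  -18 -> 18 -> 14 -> 14
  -37 -> 37 -> 33 -> 33
  1 -> -1 -> -5 -> 5
  -14 -> 14 -> 10 -> 10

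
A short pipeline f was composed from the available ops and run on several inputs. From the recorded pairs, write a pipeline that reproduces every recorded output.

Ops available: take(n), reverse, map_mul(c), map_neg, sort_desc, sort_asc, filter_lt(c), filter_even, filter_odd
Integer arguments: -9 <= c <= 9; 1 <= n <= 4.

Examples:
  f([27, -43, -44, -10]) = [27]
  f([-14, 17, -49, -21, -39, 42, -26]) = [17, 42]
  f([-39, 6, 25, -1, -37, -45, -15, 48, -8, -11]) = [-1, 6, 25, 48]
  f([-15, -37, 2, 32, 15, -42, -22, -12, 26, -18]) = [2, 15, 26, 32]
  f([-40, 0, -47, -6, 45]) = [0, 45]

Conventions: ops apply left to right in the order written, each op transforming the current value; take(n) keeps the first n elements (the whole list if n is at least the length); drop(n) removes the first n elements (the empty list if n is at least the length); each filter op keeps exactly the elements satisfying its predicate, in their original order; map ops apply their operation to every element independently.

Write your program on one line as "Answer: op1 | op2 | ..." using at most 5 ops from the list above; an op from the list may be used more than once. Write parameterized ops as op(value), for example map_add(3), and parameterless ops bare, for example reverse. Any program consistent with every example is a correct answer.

map_neg | sort_asc | filter_lt(4) | sort_desc | map_neg

Check, running the answer program on each example:
  [27, -43, -44, -10] -> [-27, 43, 44, 10] -> [-27, 10, 43, 44] -> [-27] -> [-27] -> [27]
  [-14, 17, -49, -21, -39, 42, -26] -> [14, -17, 49, 21, 39, -42, 26] -> [-42, -17, 14, 21, 26, 39, 49] -> [-42, -17] -> [-17, -42] -> [17, 42]
  [-39, 6, 25, -1, -37, -45, -15, 48, -8, -11] -> [39, -6, -25, 1, 37, 45, 15, -48, 8, 11] -> [-48, -25, -6, 1, 8, 11, 15, 37, 39, 45] -> [-48, -25, -6, 1] -> [1, -6, -25, -48] -> [-1, 6, 25, 48]
  [-15, -37, 2, 32, 15, -42, -22, -12, 26, -18] -> [15, 37, -2, -32, -15, 42, 22, 12, -26, 18] -> [-32, -26, -15, -2, 12, 15, 18, 22, 37, 42] -> [-32, -26, -15, -2] -> [-2, -15, -26, -32] -> [2, 15, 26, 32]
  [-40, 0, -47, -6, 45] -> [40, 0, 47, 6, -45] -> [-45, 0, 6, 40, 47] -> [-45, 0] -> [0, -45] -> [0, 45]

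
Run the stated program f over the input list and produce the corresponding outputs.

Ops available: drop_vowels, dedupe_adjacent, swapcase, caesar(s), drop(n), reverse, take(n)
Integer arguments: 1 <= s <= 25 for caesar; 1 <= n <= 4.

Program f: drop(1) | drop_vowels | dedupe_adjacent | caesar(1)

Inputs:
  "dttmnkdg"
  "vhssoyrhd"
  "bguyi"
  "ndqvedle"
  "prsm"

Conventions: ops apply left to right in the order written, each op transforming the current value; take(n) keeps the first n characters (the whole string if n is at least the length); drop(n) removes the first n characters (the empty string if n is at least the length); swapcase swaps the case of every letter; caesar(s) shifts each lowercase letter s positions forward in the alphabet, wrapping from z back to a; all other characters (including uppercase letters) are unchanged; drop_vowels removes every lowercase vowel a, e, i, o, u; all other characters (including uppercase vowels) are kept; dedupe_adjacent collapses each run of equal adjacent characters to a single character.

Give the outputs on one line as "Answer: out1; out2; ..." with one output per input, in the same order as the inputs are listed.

"unoleh"; "itzsie"; "hz"; "erwem"; "stn"

Execution, op by op:
  "dttmnkdg" -> "ttmnkdg" -> "ttmnkdg" -> "tmnkdg" -> "unoleh"
  "vhssoyrhd" -> "hssoyrhd" -> "hssyrhd" -> "hsyrhd" -> "itzsie"
  "bguyi" -> "guyi" -> "gy" -> "gy" -> "hz"
  "ndqvedle" -> "dqvedle" -> "dqvdl" -> "dqvdl" -> "erwem"
  "prsm" -> "rsm" -> "rsm" -> "rsm" -> "stn"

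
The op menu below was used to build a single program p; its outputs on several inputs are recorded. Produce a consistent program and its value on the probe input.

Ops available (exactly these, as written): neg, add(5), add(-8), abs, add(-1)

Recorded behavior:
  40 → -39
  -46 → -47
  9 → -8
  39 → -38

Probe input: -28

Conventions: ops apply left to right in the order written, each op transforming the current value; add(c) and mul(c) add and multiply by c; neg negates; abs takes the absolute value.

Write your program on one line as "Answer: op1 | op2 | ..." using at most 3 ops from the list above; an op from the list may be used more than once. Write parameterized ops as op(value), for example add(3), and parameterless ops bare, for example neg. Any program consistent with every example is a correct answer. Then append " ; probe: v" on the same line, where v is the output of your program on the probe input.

add(-1) | abs | neg ; probe: -29

Check, running the answer program on each example:
  40 -> 39 -> 39 -> -39
  -46 -> -47 -> 47 -> -47
  9 -> 8 -> 8 -> -8
  39 -> 38 -> 38 -> -38
  probe: -28 -> -29 -> 29 -> -29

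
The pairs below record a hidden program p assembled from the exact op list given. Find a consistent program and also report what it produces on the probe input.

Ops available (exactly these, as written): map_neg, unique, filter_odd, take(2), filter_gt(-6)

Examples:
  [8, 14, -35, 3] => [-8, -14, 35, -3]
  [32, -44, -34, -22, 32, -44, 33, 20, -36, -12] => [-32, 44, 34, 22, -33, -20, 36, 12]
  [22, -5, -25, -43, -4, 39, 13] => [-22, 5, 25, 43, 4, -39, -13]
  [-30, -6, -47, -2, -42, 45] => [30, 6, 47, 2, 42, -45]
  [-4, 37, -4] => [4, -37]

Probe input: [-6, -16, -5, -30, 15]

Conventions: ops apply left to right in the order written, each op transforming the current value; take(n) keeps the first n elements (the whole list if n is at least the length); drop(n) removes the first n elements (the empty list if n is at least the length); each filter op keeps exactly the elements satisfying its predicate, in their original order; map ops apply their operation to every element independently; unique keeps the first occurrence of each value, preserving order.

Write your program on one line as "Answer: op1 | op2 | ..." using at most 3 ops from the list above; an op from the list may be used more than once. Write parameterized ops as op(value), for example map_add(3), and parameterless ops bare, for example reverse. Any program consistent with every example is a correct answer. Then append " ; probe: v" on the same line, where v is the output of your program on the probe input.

map_neg | unique ; probe: [6, 16, 5, 30, -15]

Check, running the answer program on each example:
  [8, 14, -35, 3] -> [-8, -14, 35, -3] -> [-8, -14, 35, -3]
  [32, -44, -34, -22, 32, -44, 33, 20, -36, -12] -> [-32, 44, 34, 22, -32, 44, -33, -20, 36, 12] -> [-32, 44, 34, 22, -33, -20, 36, 12]
  [22, -5, -25, -43, -4, 39, 13] -> [-22, 5, 25, 43, 4, -39, -13] -> [-22, 5, 25, 43, 4, -39, -13]
  [-30, -6, -47, -2, -42, 45] -> [30, 6, 47, 2, 42, -45] -> [30, 6, 47, 2, 42, -45]
  [-4, 37, -4] -> [4, -37, 4] -> [4, -37]
  probe: [-6, -16, -5, -30, 15] -> [6, 16, 5, 30, -15] -> [6, 16, 5, 30, -15]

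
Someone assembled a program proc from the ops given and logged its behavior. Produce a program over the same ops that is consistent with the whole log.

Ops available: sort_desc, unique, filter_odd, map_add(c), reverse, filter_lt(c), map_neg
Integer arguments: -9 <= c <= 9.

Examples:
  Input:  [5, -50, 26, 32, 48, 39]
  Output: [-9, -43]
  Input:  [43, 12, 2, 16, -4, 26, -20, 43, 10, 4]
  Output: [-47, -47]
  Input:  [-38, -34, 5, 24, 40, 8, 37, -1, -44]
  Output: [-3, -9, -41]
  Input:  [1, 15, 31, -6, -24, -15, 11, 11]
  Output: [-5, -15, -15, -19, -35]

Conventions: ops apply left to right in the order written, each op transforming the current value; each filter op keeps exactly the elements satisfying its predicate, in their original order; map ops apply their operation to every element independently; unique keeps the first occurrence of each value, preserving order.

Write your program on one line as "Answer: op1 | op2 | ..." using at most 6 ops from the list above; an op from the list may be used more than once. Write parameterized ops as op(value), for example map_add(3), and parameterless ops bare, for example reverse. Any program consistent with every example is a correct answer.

map_add(3) | map_neg | filter_lt(5) | map_add(-1) | sort_desc | filter_odd

Check, running the answer program on each example:
  [5, -50, 26, 32, 48, 39] -> [8, -47, 29, 35, 51, 42] -> [-8, 47, -29, -35, -51, -42] -> [-8, -29, -35, -51, -42] -> [-9, -30, -36, -52, -43] -> [-9, -30, -36, -43, -52] -> [-9, -43]
  [43, 12, 2, 16, -4, 26, -20, 43, 10, 4] -> [46, 15, 5, 19, -1, 29, -17, 46, 13, 7] -> [-46, -15, -5, -19, 1, -29, 17, -46, -13, -7] -> [-46, -15, -5, -19, 1, -29, -46, -13, -7] -> [-47, -16, -6, -20, 0, -30, -47, -14, -8] -> [0, -6, -8, -14, -16, -20, -30, -47, -47] -> [-47, -47]
  [-38, -34, 5, 24, 40, 8, 37, -1, -44] -> [-35, -31, 8, 27, 43, 11, 40, 2, -41] -> [35, 31, -8, -27, -43, -11, -40, -2, 41] -> [-8, -27, -43, -11, -40, -2] -> [-9, -28, -44, -12, -41, -3] -> [-3, -9, -12, -28, -41, -44] -> [-3, -9, -41]
  [1, 15, 31, -6, -24, -15, 11, 11] -> [4, 18, 34, -3, -21, -12, 14, 14] -> [-4, -18, -34, 3, 21, 12, -14, -14] -> [-4, -18, -34, 3, -14, -14] -> [-5, -19, -35, 2, -15, -15] -> [2, -5, -15, -15, -19, -35] -> [-5, -15, -15, -19, -35]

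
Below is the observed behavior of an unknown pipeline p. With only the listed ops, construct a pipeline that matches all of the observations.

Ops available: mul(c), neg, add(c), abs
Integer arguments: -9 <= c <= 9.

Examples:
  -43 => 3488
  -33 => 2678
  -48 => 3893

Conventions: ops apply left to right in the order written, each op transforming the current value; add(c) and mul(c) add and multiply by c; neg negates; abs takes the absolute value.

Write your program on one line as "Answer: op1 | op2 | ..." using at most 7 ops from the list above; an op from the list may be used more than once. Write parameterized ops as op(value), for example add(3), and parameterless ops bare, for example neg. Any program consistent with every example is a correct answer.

mul(-9) | mul(9) | neg | add(-7) | add(2) | abs

Check, running the answer program on each example:
  -43 -> 387 -> 3483 -> -3483 -> -3490 -> -3488 -> 3488
  -33 -> 297 -> 2673 -> -2673 -> -2680 -> -2678 -> 2678
  -48 -> 432 -> 3888 -> -3888 -> -3895 -> -3893 -> 3893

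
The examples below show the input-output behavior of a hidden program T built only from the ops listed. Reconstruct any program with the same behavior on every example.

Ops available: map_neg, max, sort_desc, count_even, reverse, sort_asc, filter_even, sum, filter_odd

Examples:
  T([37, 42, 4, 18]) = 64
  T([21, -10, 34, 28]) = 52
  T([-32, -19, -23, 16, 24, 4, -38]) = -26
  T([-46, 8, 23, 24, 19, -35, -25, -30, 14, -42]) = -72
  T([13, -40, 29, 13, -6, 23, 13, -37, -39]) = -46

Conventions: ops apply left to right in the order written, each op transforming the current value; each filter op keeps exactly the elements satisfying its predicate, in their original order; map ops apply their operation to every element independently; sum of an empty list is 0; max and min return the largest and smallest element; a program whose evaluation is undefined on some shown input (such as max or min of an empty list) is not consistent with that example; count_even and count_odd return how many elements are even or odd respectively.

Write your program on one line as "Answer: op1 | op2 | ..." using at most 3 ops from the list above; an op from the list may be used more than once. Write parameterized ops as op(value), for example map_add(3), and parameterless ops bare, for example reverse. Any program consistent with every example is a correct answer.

filter_even | sort_asc | sum

Check, running the answer program on each example:
  [37, 42, 4, 18] -> [42, 4, 18] -> [4, 18, 42] -> 64
  [21, -10, 34, 28] -> [-10, 34, 28] -> [-10, 28, 34] -> 52
  [-32, -19, -23, 16, 24, 4, -38] -> [-32, 16, 24, 4, -38] -> [-38, -32, 4, 16, 24] -> -26
  [-46, 8, 23, 24, 19, -35, -25, -30, 14, -42] -> [-46, 8, 24, -30, 14, -42] -> [-46, -42, -30, 8, 14, 24] -> -72
  [13, -40, 29, 13, -6, 23, 13, -37, -39] -> [-40, -6] -> [-40, -6] -> -46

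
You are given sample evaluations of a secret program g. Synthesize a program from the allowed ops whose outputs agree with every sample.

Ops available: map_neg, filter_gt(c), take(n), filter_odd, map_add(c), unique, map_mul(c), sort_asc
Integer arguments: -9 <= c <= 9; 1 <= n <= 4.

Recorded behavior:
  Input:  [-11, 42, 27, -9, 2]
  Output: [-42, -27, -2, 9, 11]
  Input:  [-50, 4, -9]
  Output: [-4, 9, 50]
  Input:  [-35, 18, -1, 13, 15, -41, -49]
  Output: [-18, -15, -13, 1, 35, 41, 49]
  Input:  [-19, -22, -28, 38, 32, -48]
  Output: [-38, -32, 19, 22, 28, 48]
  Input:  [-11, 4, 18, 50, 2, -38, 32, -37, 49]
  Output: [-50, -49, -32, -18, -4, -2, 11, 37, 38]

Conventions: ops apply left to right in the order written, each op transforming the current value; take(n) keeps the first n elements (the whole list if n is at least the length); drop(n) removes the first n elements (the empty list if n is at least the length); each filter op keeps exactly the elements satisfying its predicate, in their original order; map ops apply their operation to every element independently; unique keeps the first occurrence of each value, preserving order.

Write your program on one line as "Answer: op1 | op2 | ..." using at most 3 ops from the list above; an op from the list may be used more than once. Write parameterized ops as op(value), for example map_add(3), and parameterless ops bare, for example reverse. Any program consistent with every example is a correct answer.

map_neg | sort_asc

Check, running the answer program on each example:
  [-11, 42, 27, -9, 2] -> [11, -42, -27, 9, -2] -> [-42, -27, -2, 9, 11]
  [-50, 4, -9] -> [50, -4, 9] -> [-4, 9, 50]
  [-35, 18, -1, 13, 15, -41, -49] -> [35, -18, 1, -13, -15, 41, 49] -> [-18, -15, -13, 1, 35, 41, 49]
  [-19, -22, -28, 38, 32, -48] -> [19, 22, 28, -38, -32, 48] -> [-38, -32, 19, 22, 28, 48]
  [-11, 4, 18, 50, 2, -38, 32, -37, 49] -> [11, -4, -18, -50, -2, 38, -32, 37, -49] -> [-50, -49, -32, -18, -4, -2, 11, 37, 38]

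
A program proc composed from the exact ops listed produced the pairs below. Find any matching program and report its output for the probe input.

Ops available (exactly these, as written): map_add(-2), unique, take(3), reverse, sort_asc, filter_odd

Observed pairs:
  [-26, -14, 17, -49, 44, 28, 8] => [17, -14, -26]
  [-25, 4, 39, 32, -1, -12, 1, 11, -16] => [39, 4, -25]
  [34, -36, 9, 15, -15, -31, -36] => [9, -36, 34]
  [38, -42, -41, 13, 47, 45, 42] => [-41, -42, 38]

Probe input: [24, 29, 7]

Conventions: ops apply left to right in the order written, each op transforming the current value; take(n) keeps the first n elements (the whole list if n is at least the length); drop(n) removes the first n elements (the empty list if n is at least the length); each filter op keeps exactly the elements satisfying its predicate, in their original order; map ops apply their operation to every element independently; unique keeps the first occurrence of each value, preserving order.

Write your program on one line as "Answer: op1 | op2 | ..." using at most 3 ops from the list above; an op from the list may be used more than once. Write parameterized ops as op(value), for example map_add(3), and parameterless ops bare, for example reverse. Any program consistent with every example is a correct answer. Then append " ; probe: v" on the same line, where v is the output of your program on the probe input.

unique | take(3) | reverse ; probe: [7, 29, 24]

Check, running the answer program on each example:
  [-26, -14, 17, -49, 44, 28, 8] -> [-26, -14, 17, -49, 44, 28, 8] -> [-26, -14, 17] -> [17, -14, -26]
  [-25, 4, 39, 32, -1, -12, 1, 11, -16] -> [-25, 4, 39, 32, -1, -12, 1, 11, -16] -> [-25, 4, 39] -> [39, 4, -25]
  [34, -36, 9, 15, -15, -31, -36] -> [34, -36, 9, 15, -15, -31] -> [34, -36, 9] -> [9, -36, 34]
  [38, -42, -41, 13, 47, 45, 42] -> [38, -42, -41, 13, 47, 45, 42] -> [38, -42, -41] -> [-41, -42, 38]
  probe: [24, 29, 7] -> [24, 29, 7] -> [24, 29, 7] -> [7, 29, 24]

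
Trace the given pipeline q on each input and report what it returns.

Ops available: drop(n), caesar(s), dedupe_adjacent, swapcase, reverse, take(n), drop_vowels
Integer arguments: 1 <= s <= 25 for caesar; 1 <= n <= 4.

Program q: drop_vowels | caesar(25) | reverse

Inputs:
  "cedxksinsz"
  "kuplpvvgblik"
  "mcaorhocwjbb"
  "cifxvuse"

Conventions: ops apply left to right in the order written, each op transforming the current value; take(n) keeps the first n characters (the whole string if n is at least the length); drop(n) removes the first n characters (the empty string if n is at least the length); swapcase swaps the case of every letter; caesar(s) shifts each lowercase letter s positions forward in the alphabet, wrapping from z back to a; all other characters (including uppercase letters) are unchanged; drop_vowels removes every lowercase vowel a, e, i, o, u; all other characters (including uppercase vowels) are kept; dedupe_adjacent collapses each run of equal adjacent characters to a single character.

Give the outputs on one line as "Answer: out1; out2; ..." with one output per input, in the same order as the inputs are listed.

Execution, op by op:
  "cedxksinsz" -> "cdxksnsz" -> "bcwjrmry" -> "yrmrjwcb"
  "kuplpvvgblik" -> "kplpvvgblk" -> "jokouufakj" -> "jkafuuokoj"
  "mcaorhocwjbb" -> "mcrhcwjbb" -> "lbqgbviaa" -> "aaivbgqbl"
  "cifxvuse" -> "cfxvs" -> "bewur" -> "ruweb"

"yrmrjwcb"; "jkafuuokoj"; "aaivbgqbl"; "ruweb"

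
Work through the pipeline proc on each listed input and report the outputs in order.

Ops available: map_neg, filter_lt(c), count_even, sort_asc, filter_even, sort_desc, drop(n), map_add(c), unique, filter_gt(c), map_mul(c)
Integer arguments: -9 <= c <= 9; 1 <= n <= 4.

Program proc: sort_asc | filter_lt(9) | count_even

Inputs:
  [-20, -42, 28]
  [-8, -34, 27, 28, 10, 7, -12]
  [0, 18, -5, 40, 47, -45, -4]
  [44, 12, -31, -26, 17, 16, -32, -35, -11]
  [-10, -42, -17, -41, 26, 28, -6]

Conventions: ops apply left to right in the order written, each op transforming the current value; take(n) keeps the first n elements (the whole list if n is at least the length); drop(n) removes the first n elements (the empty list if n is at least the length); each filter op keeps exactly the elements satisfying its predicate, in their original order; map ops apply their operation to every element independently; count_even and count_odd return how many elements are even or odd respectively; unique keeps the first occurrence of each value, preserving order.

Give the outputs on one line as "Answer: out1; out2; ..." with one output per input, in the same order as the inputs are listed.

Execution, op by op:
  [-20, -42, 28] -> [-42, -20, 28] -> [-42, -20] -> 2
  [-8, -34, 27, 28, 10, 7, -12] -> [-34, -12, -8, 7, 10, 27, 28] -> [-34, -12, -8, 7] -> 3
  [0, 18, -5, 40, 47, -45, -4] -> [-45, -5, -4, 0, 18, 40, 47] -> [-45, -5, -4, 0] -> 2
  [44, 12, -31, -26, 17, 16, -32, -35, -11] -> [-35, -32, -31, -26, -11, 12, 16, 17, 44] -> [-35, -32, -31, -26, -11] -> 2
  [-10, -42, -17, -41, 26, 28, -6] -> [-42, -41, -17, -10, -6, 26, 28] -> [-42, -41, -17, -10, -6] -> 3

2; 3; 2; 2; 3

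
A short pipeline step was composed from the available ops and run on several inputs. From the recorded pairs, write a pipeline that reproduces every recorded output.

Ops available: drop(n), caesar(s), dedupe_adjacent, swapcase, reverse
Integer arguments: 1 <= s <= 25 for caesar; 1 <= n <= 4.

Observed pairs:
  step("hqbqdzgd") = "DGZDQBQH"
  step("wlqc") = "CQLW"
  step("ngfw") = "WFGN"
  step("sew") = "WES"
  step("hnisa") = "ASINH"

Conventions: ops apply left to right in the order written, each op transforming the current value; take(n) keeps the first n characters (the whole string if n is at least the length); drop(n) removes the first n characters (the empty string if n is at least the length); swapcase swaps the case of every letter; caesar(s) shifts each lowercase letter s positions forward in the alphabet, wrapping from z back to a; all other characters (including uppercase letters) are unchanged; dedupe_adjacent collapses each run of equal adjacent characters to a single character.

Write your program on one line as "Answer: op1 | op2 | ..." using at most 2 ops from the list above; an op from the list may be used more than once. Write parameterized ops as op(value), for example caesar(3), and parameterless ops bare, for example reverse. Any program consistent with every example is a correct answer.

reverse | swapcase

Check, running the answer program on each example:
  "hqbqdzgd" -> "dgzdqbqh" -> "DGZDQBQH"
  "wlqc" -> "cqlw" -> "CQLW"
  "ngfw" -> "wfgn" -> "WFGN"
  "sew" -> "wes" -> "WES"
  "hnisa" -> "asinh" -> "ASINH"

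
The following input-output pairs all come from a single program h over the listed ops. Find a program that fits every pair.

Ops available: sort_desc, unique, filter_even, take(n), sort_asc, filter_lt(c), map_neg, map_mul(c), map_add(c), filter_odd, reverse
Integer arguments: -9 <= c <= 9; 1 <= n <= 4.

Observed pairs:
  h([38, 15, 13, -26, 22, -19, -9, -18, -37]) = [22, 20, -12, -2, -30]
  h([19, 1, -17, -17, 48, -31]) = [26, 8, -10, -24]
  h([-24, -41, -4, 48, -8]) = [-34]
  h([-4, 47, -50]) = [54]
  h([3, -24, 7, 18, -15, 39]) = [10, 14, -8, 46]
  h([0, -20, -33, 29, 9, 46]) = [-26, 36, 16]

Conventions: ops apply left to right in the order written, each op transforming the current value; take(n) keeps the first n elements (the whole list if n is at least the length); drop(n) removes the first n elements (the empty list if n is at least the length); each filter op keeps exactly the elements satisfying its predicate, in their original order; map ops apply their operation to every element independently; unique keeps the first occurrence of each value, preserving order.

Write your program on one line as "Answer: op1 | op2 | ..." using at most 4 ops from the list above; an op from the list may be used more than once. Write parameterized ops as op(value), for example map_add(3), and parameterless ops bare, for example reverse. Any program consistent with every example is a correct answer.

unique | map_add(7) | filter_even

Check, running the answer program on each example:
  [38, 15, 13, -26, 22, -19, -9, -18, -37] -> [38, 15, 13, -26, 22, -19, -9, -18, -37] -> [45, 22, 20, -19, 29, -12, -2, -11, -30] -> [22, 20, -12, -2, -30]
  [19, 1, -17, -17, 48, -31] -> [19, 1, -17, 48, -31] -> [26, 8, -10, 55, -24] -> [26, 8, -10, -24]
  [-24, -41, -4, 48, -8] -> [-24, -41, -4, 48, -8] -> [-17, -34, 3, 55, -1] -> [-34]
  [-4, 47, -50] -> [-4, 47, -50] -> [3, 54, -43] -> [54]
  [3, -24, 7, 18, -15, 39] -> [3, -24, 7, 18, -15, 39] -> [10, -17, 14, 25, -8, 46] -> [10, 14, -8, 46]
  [0, -20, -33, 29, 9, 46] -> [0, -20, -33, 29, 9, 46] -> [7, -13, -26, 36, 16, 53] -> [-26, 36, 16]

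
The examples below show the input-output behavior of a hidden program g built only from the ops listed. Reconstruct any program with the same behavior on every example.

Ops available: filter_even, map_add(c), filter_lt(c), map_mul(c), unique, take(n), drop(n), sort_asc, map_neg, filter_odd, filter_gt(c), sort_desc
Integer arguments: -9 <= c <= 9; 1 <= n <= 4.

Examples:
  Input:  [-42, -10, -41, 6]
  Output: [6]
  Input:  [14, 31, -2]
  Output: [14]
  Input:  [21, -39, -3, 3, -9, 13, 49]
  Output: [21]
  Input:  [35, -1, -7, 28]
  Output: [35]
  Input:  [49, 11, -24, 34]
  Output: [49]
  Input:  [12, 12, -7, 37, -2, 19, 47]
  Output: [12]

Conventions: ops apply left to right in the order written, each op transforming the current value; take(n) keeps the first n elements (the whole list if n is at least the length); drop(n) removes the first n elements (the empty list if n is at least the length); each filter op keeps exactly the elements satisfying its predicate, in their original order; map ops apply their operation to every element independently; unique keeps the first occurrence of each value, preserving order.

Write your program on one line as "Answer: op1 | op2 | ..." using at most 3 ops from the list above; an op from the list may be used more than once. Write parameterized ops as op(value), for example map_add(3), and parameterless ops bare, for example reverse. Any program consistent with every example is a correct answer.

filter_gt(-8) | unique | take(1)

Check, running the answer program on each example:
  [-42, -10, -41, 6] -> [6] -> [6] -> [6]
  [14, 31, -2] -> [14, 31, -2] -> [14, 31, -2] -> [14]
  [21, -39, -3, 3, -9, 13, 49] -> [21, -3, 3, 13, 49] -> [21, -3, 3, 13, 49] -> [21]
  [35, -1, -7, 28] -> [35, -1, -7, 28] -> [35, -1, -7, 28] -> [35]
  [49, 11, -24, 34] -> [49, 11, 34] -> [49, 11, 34] -> [49]
  [12, 12, -7, 37, -2, 19, 47] -> [12, 12, -7, 37, -2, 19, 47] -> [12, -7, 37, -2, 19, 47] -> [12]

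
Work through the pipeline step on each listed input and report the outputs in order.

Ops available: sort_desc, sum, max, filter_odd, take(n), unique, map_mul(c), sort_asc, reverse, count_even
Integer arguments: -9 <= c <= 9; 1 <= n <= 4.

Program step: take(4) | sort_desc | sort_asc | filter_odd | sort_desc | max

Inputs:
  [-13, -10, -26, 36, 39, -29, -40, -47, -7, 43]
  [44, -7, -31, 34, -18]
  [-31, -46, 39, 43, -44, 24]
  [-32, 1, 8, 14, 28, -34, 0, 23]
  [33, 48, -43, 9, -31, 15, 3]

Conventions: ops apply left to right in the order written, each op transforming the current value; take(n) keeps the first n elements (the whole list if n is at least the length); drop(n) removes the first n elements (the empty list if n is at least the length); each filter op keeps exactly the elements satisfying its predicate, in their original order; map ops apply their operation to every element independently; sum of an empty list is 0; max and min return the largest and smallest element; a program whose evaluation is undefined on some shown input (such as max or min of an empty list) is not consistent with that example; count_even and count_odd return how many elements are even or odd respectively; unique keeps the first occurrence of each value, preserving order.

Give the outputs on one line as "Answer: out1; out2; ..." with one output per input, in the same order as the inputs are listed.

-13; -7; 43; 1; 33

Execution, op by op:
  [-13, -10, -26, 36, 39, -29, -40, -47, -7, 43] -> [-13, -10, -26, 36] -> [36, -10, -13, -26] -> [-26, -13, -10, 36] -> [-13] -> [-13] -> -13
  [44, -7, -31, 34, -18] -> [44, -7, -31, 34] -> [44, 34, -7, -31] -> [-31, -7, 34, 44] -> [-31, -7] -> [-7, -31] -> -7
  [-31, -46, 39, 43, -44, 24] -> [-31, -46, 39, 43] -> [43, 39, -31, -46] -> [-46, -31, 39, 43] -> [-31, 39, 43] -> [43, 39, -31] -> 43
  [-32, 1, 8, 14, 28, -34, 0, 23] -> [-32, 1, 8, 14] -> [14, 8, 1, -32] -> [-32, 1, 8, 14] -> [1] -> [1] -> 1
  [33, 48, -43, 9, -31, 15, 3] -> [33, 48, -43, 9] -> [48, 33, 9, -43] -> [-43, 9, 33, 48] -> [-43, 9, 33] -> [33, 9, -43] -> 33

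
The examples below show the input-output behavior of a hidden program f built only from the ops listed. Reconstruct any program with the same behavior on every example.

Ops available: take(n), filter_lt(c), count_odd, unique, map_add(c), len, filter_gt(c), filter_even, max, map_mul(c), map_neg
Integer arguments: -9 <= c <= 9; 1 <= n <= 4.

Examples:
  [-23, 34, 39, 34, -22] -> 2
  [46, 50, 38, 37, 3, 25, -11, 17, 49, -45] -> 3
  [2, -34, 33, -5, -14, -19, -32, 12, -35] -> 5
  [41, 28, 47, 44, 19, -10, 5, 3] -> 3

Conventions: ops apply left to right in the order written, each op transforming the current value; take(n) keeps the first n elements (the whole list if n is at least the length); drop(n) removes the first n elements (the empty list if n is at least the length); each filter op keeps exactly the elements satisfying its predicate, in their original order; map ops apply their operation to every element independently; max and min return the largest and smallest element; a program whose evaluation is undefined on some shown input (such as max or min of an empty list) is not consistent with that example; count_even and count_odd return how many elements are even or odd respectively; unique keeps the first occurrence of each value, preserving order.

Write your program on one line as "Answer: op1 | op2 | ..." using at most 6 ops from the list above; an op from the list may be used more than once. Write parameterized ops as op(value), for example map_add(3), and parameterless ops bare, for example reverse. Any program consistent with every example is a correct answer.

map_add(7) | unique | map_mul(7) | map_add(-1) | filter_even | len

Check, running the answer program on each example:
  [-23, 34, 39, 34, -22] -> [-16, 41, 46, 41, -15] -> [-16, 41, 46, -15] -> [-112, 287, 322, -105] -> [-113, 286, 321, -106] -> [286, -106] -> 2
  [46, 50, 38, 37, 3, 25, -11, 17, 49, -45] -> [53, 57, 45, 44, 10, 32, -4, 24, 56, -38] -> [53, 57, 45, 44, 10, 32, -4, 24, 56, -38] -> [371, 399, 315, 308, 70, 224, -28, 168, 392, -266] -> [370, 398, 314, 307, 69, 223, -29, 167, 391, -267] -> [370, 398, 314] -> 3
  [2, -34, 33, -5, -14, -19, -32, 12, -35] -> [9, -27, 40, 2, -7, -12, -25, 19, -28] -> [9, -27, 40, 2, -7, -12, -25, 19, -28] -> [63, -189, 280, 14, -49, -84, -175, 133, -196] -> [62, -190, 279, 13, -50, -85, -176, 132, -197] -> [62, -190, -50, -176, 132] -> 5
  [41, 28, 47, 44, 19, -10, 5, 3] -> [48, 35, 54, 51, 26, -3, 12, 10] -> [48, 35, 54, 51, 26, -3, 12, 10] -> [336, 245, 378, 357, 182, -21, 84, 70] -> [335, 244, 377, 356, 181, -22, 83, 69] -> [244, 356, -22] -> 3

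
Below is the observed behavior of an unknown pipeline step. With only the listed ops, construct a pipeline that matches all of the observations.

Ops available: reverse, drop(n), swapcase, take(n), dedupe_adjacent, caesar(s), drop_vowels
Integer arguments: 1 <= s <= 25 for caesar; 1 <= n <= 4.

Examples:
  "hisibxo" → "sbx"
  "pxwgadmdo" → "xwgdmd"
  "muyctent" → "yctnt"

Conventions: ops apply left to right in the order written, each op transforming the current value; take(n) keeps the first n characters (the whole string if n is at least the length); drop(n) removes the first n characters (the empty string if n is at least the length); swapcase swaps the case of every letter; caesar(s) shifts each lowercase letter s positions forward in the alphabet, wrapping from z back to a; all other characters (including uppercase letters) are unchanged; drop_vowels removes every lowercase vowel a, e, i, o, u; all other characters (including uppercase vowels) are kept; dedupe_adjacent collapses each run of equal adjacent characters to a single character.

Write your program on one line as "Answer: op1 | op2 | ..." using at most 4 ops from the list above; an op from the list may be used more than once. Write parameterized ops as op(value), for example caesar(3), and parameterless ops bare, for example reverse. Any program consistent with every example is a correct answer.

reverse | drop_vowels | reverse | drop(1)

Check, running the answer program on each example:
  "hisibxo" -> "oxbisih" -> "xbsh" -> "hsbx" -> "sbx"
  "pxwgadmdo" -> "odmdagwxp" -> "dmdgwxp" -> "pxwgdmd" -> "xwgdmd"
  "muyctent" -> "tnetcyum" -> "tntcym" -> "myctnt" -> "yctnt"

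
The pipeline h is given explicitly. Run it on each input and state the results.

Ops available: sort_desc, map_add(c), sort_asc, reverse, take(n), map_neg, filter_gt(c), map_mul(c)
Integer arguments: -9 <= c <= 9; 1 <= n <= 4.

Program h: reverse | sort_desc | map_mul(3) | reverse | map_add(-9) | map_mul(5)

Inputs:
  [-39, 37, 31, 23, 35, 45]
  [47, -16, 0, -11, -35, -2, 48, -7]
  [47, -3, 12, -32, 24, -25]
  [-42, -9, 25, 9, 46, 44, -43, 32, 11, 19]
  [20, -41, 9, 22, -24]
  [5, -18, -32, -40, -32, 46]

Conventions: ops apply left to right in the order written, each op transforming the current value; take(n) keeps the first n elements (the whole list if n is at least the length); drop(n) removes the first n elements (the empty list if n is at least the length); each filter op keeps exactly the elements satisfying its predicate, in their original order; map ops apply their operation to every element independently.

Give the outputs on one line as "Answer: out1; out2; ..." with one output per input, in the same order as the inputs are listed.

[-630, 300, 420, 480, 510, 630]; [-570, -285, -210, -150, -75, -45, 660, 675]; [-525, -420, -90, 135, 315, 660]; [-690, -675, -180, 90, 120, 240, 330, 435, 615, 645]; [-660, -405, 90, 255, 285]; [-645, -525, -525, -315, 30, 645]

Execution, op by op:
  [-39, 37, 31, 23, 35, 45] -> [45, 35, 23, 31, 37, -39] -> [45, 37, 35, 31, 23, -39] -> [135, 111, 105, 93, 69, -117] -> [-117, 69, 93, 105, 111, 135] -> [-126, 60, 84, 96, 102, 126] -> [-630, 300, 420, 480, 510, 630]
  [47, -16, 0, -11, -35, -2, 48, -7] -> [-7, 48, -2, -35, -11, 0, -16, 47] -> [48, 47, 0, -2, -7, -11, -16, -35] -> [144, 141, 0, -6, -21, -33, -48, -105] -> [-105, -48, -33, -21, -6, 0, 141, 144] -> [-114, -57, -42, -30, -15, -9, 132, 135] -> [-570, -285, -210, -150, -75, -45, 660, 675]
  [47, -3, 12, -32, 24, -25] -> [-25, 24, -32, 12, -3, 47] -> [47, 24, 12, -3, -25, -32] -> [141, 72, 36, -9, -75, -96] -> [-96, -75, -9, 36, 72, 141] -> [-105, -84, -18, 27, 63, 132] -> [-525, -420, -90, 135, 315, 660]
  [-42, -9, 25, 9, 46, 44, -43, 32, 11, 19] -> [19, 11, 32, -43, 44, 46, 9, 25, -9, -42] -> [46, 44, 32, 25, 19, 11, 9, -9, -42, -43] -> [138, 132, 96, 75, 57, 33, 27, -27, -126, -129] -> [-129, -126, -27, 27, 33, 57, 75, 96, 132, 138] -> [-138, -135, -36, 18, 24, 48, 66, 87, 123, 129] -> [-690, -675, -180, 90, 120, 240, 330, 435, 615, 645]
  [20, -41, 9, 22, -24] -> [-24, 22, 9, -41, 20] -> [22, 20, 9, -24, -41] -> [66, 60, 27, -72, -123] -> [-123, -72, 27, 60, 66] -> [-132, -81, 18, 51, 57] -> [-660, -405, 90, 255, 285]
  [5, -18, -32, -40, -32, 46] -> [46, -32, -40, -32, -18, 5] -> [46, 5, -18, -32, -32, -40] -> [138, 15, -54, -96, -96, -120] -> [-120, -96, -96, -54, 15, 138] -> [-129, -105, -105, -63, 6, 129] -> [-645, -525, -525, -315, 30, 645]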